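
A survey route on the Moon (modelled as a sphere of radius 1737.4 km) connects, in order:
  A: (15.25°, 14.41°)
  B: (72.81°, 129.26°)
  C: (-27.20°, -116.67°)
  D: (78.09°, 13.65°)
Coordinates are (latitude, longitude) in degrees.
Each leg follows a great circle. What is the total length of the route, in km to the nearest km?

10003 km

Leg A→B: central angle 1.4390 rad, distance 2500.0 km.
Leg B→C: central angle 2.1459 rad, distance 3728.2 km.
Leg C→D: central angle 2.1725 rad, distance 3774.5 km.
Total: 2500.0 + 3728.2 + 3774.5 ≈ 10003 km.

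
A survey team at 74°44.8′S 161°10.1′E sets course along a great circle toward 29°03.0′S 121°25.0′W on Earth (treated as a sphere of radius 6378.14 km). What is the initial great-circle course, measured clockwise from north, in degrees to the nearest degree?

Δλ = 77.415° = 1.3511 rad.
y = sin Δλ · cos φ₂ = (0.9760)(0.8742) = 0.8532
x = cos φ₁ sin φ₂ − sin φ₁ cos φ₂ cos Δλ = (0.2631)(-0.4856) − (-0.9648)(0.8742)(0.2179) = 0.0560
θ = atan2(y, x) = 86.24°, so the bearing is 86°.

86°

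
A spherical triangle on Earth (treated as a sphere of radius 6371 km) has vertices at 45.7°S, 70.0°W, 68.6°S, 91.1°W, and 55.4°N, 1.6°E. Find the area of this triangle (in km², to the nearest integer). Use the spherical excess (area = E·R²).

15309585 km²

Side lengths (central angles): a = 2.4593, b = 2.0532, c = 0.4415 rad; semiperimeter s = 2.4770.
By l'Huilier's theorem, tan(E/4) = √[tan(s/2) tan((s−a)/2) tan((s−b)/2) tan((s−c)/2)], giving spherical excess E = 0.3772 rad.
Area = E·R² = 0.3772 × (6371)² ≈ 15309585 km².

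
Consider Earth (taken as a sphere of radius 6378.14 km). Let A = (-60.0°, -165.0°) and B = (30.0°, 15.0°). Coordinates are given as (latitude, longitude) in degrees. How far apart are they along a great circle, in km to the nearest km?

With latitudes φ₁ = -60.000°, φ₂ = 30.000° and longitude difference Δλ = -180.000°:
cos c = sin φ₁ sin φ₂ + cos φ₁ cos φ₂ cos Δλ = (-0.8660)(0.5000) + (0.5000)(0.8660)(-1.0000) = -0.86603,
so c = arccos(-0.86603) = 2.61799 rad.
Distance = R·c = 6378.14 × 2.6180 ≈ 16698 km.

16698 km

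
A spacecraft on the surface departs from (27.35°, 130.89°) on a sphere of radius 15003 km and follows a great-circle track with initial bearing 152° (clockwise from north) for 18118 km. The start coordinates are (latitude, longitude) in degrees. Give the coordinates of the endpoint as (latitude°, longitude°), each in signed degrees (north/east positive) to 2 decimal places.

-34.74°, 163.17°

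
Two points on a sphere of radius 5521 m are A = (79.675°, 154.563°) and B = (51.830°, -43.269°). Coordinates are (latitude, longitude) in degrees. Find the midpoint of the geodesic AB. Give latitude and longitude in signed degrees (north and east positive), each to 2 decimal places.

75.71°, -50.26°

The central angle between A and B is δ = 0.8393 rad.
With f = 0.5, the slerp weights are sin((1−f)δ)/sin δ = 0.5475 and sin(fδ)/sin δ = 0.5475.
Weighted sum of the unit vectors: (0.5475)·(-0.1619,0.0770,0.9838) + (0.5475)·(0.4500,-0.4236,0.7862) = (0.1578, -0.1898, 0.9691).
Converting back: φ = atan2(z, √(x²+y²)) = 75.71°, λ = atan2(y, x) = -50.26°.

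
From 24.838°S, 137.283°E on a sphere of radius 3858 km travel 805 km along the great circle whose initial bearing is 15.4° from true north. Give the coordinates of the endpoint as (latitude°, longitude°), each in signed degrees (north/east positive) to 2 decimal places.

-13.28°, 140.52°

Angular distance δ = d/R = 805/3858 = 0.20866 rad; initial bearing θ = 0.2688 rad.
sin φ₂ = sin φ₁ cos δ + cos φ₁ sin δ cos θ = (-0.4201)(0.9783) + (0.9075)(0.2071)(0.9641) = -0.2297, so φ₂ = -13.28°.
Δλ = atan2(sin θ sin δ cos φ₁, cos δ − sin φ₁ sin φ₂) = atan2(0.0499, 0.8818) = 3.240°.
λ₂ = 137.283° + 3.240° = 140.52°.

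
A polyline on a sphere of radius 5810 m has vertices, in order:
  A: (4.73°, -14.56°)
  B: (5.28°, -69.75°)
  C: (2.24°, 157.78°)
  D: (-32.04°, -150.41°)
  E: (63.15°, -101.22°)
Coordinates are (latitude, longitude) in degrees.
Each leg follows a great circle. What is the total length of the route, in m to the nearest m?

Leg A→B: central angle 0.9593 rad, distance 5573.6 m.
Leg B→C: central angle 2.3026 rad, distance 13378.2 m.
Leg C→D: central angle 1.0438 rad, distance 6064.3 m.
Leg D→E: central angle 1.7958 rad, distance 10433.5 m.
Total: 5573.6 + 13378.2 + 6064.3 + 10433.5 ≈ 35450 m.

35450 m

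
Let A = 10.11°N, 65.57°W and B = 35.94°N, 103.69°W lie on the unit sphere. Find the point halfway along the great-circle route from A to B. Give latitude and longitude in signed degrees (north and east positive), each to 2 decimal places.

The central angle between A and B is δ = 0.7523 rad.
With f = 0.5, the slerp weights are sin((1−f)δ)/sin δ = 0.5376 and sin(fδ)/sin δ = 0.5376.
Weighted sum of the unit vectors: (0.5376)·(0.4072,-0.8963,0.1755) + (0.5376)·(-0.1916,-0.7866,0.5869) = (0.1159, -0.9047, 0.4099).
Converting back: φ = atan2(z, √(x²+y²)) = 24.20°, λ = atan2(y, x) = -82.70°.

24.20°, -82.70°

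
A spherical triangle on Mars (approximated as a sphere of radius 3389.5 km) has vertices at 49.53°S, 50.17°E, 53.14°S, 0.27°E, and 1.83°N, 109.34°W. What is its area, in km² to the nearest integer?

5374959 km²

Side lengths (central angles): a = 1.7996, b = 2.2549, c = 0.5366 rad; semiperimeter s = 2.2955.
By l'Huilier's theorem, tan(E/4) = √[tan(s/2) tan((s−a)/2) tan((s−b)/2) tan((s−c)/2)], giving spherical excess E = 0.4678 rad.
Area = E·R² = 0.4678 × (3389.5)² ≈ 5374959 km².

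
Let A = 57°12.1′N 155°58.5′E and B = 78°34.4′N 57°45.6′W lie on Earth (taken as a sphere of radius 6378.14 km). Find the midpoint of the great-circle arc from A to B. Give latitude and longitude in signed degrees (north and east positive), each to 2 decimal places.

77.83°, 172.25°

The central angle between A and B is δ = 0.7456 rad.
With f = 0.5, the slerp weights are sin((1−f)δ)/sin δ = 0.5369 and sin(fδ)/sin δ = 0.5369.
Weighted sum of the unit vectors: (0.5369)·(-0.4948,0.2205,0.8406) + (0.5369)·(0.1057,-0.1676,0.9802) = (-0.2089, 0.0284, 0.9775).
Converting back: φ = atan2(z, √(x²+y²)) = 77.83°, λ = atan2(y, x) = 172.25°.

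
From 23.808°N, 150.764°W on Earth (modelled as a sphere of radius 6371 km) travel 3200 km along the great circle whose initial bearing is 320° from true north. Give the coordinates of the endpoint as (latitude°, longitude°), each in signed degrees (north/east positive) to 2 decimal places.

43.73°, -176.12°

Angular distance δ = d/R = 3200/6371 = 0.50228 rad; initial bearing θ = 5.5851 rad.
sin φ₂ = sin φ₁ cos δ + cos φ₁ sin δ cos θ = (0.4037)(0.8765) + (0.9149)(0.4814)(0.7660) = 0.6912, so φ₂ = 43.73°.
Δλ = atan2(sin θ sin δ cos φ₁, cos δ − sin φ₁ sin φ₂) = atan2(-0.2831, 0.5975) = -25.355°.
λ₂ = -150.764° − 25.355° = -176.12°.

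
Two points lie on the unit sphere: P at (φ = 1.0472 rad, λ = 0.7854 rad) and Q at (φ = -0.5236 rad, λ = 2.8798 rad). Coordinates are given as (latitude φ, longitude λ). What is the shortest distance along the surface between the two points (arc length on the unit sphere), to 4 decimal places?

In radians: φ₁ = 1.0472, φ₂ = -0.5236, Δλ = 120.000° = 2.0944 rad.
cos c = sin φ₁ sin φ₂ + cos φ₁ cos φ₂ cos Δλ = (0.8660)(-0.5000) + (0.5000)(0.8660)(-0.5000) = -0.64952,
so c = arccos(-0.64952) = 2.27775 rad.
On the unit sphere the arc length equals the central angle: 2.2778.

2.2778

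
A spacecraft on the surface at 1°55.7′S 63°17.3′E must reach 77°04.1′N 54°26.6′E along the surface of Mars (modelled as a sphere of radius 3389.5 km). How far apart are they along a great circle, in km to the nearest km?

In radians: φ₁ = -0.0337, φ₂ = 1.3451, Δλ = -8.845° = -0.1544 rad.
Haversine: a = sin²(Δφ/2) + cos φ₁ cos φ₂ sin²(Δλ/2) = 0.4046 + (0.9994)(0.2238)(0.0059) = 0.40590.
Central angle c = 2·arcsin(√a) = 1.38146 rad.
Distance = R·c = 3389.5 × 1.3815 ≈ 4682 km.

4682 km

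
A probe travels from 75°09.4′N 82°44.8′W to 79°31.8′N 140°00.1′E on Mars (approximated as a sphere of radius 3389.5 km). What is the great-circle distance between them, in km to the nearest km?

Let φ₁ = 1.3117 rad, φ₂ = 1.3881 rad, and Δλ = -2.3955 rad.
Haversine: a = sin²(Δφ/2) + cos φ₁ cos φ₂ sin²(Δλ/2) = 0.0015 + (0.2562)(0.1817)(0.8672) = 0.04182.
Central angle c = 2·arcsin(√a) = 0.41193 rad.
Distance = R·c = 3389.5 × 0.4119 ≈ 1396 km.

1396 km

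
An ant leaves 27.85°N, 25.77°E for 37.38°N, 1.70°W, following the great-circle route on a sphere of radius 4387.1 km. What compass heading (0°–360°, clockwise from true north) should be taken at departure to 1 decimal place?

Δλ = -27.470° = -0.4794 rad.
y = sin Δλ · cos φ₂ = (-0.4613)(0.7946) = -0.3665
x = cos φ₁ sin φ₂ − sin φ₁ cos φ₂ cos Δλ = (0.8842)(0.6071) − (0.4672)(0.7946)(0.8873) = 0.2074
θ = atan2(y, x) = -60.50°; adding 360° gives 299.5°.

299.5°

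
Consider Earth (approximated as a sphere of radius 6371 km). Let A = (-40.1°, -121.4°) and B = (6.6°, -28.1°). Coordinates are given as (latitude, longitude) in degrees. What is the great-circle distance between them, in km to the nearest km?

In radians: φ₁ = -0.6999, φ₂ = 0.1152, Δλ = 93.300° = 1.6284 rad.
Haversine: a = sin²(Δφ/2) + cos φ₁ cos φ₂ sin²(Δλ/2) = 0.1571 + (0.7649)(0.9934)(0.5288) = 0.55889.
Central angle c = 2·arcsin(√a) = 1.68884 rad.
Distance = R·c = 6371 × 1.6888 ≈ 10760 km.

10760 km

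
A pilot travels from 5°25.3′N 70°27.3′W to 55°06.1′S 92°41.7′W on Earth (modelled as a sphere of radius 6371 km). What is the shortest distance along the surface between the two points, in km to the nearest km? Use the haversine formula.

7036 km

Let φ₁ = 0.0946 rad, φ₂ = -0.9617 rad, and Δλ = -0.3882 rad.
Haversine: a = sin²(Δφ/2) + cos φ₁ cos φ₂ sin²(Δλ/2) = 0.2540 + (0.9955)(0.5721)(0.0372) = 0.27515.
Central angle c = 2·arcsin(√a) = 1.10437 rad.
Distance = R·c = 6371 × 1.1044 ≈ 7036 km.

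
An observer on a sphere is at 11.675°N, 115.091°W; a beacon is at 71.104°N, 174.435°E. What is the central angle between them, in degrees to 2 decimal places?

72.70°

With latitudes φ₁ = 11.675°, φ₂ = 71.104° and longitude difference Δλ = -70.474°:
Haversine: a = sin²(Δφ/2) + cos φ₁ cos φ₂ sin²(Δλ/2) = 0.2457 + (0.9793)(0.3239)(0.3329) = 0.35127.
Central angle c = 2·arcsin(√a) = 1.26877 rad.
So the angular separation is 72.70°.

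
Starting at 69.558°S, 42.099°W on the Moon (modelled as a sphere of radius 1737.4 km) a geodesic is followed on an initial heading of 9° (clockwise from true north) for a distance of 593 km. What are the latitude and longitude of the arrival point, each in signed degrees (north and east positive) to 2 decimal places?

Angular distance δ = d/R = 593/1737.4 = 0.34131 rad; initial bearing θ = 0.1571 rad.
sin φ₂ = sin φ₁ cos δ + cos φ₁ sin δ cos θ = (-0.9370)(0.9423) + (0.3493)(0.3347)(0.9877) = -0.7675, so φ₂ = -50.13°.
Δλ = atan2(sin θ sin δ cos φ₁, cos δ − sin φ₁ sin φ₂) = atan2(0.0183, 0.2231) = 4.685°.
λ₂ = -42.099° + 4.685° = -37.41°.

-50.13°, -37.41°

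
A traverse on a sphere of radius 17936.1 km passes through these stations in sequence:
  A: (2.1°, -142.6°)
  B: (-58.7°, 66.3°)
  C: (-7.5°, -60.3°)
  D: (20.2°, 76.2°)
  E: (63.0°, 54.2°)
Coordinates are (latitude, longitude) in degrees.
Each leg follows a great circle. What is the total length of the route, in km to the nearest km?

125767 km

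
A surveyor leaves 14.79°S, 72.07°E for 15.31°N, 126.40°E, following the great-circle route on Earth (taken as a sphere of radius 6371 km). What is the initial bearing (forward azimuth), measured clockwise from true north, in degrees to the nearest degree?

63°

Δλ = 54.330° = 0.9482 rad.
y = sin Δλ · cos φ₂ = (0.8124)(0.9645) = 0.7836
x = cos φ₁ sin φ₂ − sin φ₁ cos φ₂ cos Δλ = (0.9669)(0.2640) − (-0.2553)(0.9645)(0.5831) = 0.3989
θ = atan2(y, x) = 63.02°, so the bearing is 63°.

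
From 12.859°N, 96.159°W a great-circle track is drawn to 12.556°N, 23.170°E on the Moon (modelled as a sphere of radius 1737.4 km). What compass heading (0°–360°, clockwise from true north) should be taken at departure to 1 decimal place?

69.5°

Δλ = 119.329° = 2.0827 rad.
y = sin Δλ · cos φ₂ = (0.8718)(0.9761) = 0.8510
x = cos φ₁ sin φ₂ − sin φ₁ cos φ₂ cos Δλ = (0.9749)(0.2174) − (0.2226)(0.9761)(-0.4898) = 0.3183
θ = atan2(y, x) = 69.49°, so the bearing is 69.5°.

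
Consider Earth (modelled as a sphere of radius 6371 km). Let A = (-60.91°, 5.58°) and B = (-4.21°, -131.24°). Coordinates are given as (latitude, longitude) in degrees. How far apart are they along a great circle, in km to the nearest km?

11878 km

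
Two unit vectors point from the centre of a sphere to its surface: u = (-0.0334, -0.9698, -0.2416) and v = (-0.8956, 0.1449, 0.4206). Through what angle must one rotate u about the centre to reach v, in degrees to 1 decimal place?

102.3°

u·v = -0.2122; |u| = 1.0000, |v| = 1.0000.
cos θ = (u·v)/(|u||v|) = -0.2122, so θ = 102.3°.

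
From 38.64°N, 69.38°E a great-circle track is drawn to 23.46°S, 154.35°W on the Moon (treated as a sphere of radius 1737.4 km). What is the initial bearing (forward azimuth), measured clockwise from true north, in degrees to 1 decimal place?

With φ₁ = 0.6744, φ₂ = -0.4095, Δλ = 2.3784 rad, the forward-azimuth formula gives
θ = atan2( sin Δλ cos φ₂ , cos φ₁ sin φ₂ − sin φ₁ cos φ₂ cos Δλ ) = atan2(0.6341, 0.1030) = 80.78°.
So the initial bearing is 80.8°.

80.8°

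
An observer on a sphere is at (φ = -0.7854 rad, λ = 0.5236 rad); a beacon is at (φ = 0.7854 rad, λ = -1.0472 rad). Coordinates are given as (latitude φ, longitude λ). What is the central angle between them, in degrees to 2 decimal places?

120.00°

With latitudes φ₁ = -45.000°, φ₂ = 45.000° and longitude difference Δλ = -90.000°:
cos c = sin φ₁ sin φ₂ + cos φ₁ cos φ₂ cos Δλ = (-0.7071)(0.7071) + (0.7071)(0.7071)(-0.0000) = -0.50000,
so c = arccos(-0.50000) = 2.09440 rad.
So the angular separation is 120.00°.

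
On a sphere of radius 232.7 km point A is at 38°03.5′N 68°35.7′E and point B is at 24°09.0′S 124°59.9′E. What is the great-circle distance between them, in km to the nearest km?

332 km

In radians: φ₁ = 0.6642, φ₂ = -0.4215, Δλ = 56.403° = 0.9844 rad.
Haversine: a = sin²(Δφ/2) + cos φ₁ cos φ₂ sin²(Δλ/2) = 0.2669 + (0.7874)(0.9125)(0.2233) = 0.42733.
Central angle c = 2·arcsin(√a) = 1.42493 rad.
Distance = R·c = 232.7 × 1.4249 ≈ 332 km.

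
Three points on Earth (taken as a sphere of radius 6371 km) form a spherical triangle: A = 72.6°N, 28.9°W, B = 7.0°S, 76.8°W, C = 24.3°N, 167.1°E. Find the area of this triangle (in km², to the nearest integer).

Side lengths (central angles): a = 2.0355, b = 1.4397, c = 1.4880 rad; semiperimeter s = 2.4816.
By l'Huilier's theorem, tan(E/4) = √[tan(s/2) tan((s−a)/2) tan((s−b)/2) tan((s−c)/2)], giving spherical excess E = 1.7044 rad.
Area = E·R² = 1.7044 × (6371)² ≈ 69179512 km².

69179512 km²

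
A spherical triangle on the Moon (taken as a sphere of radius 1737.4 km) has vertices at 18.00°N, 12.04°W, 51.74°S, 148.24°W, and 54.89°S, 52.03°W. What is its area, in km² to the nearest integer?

906779 km²

Side lengths (central angles): a = 0.9225, b = 1.4037, c = 2.3019 rad; semiperimeter s = 2.3141.
By l'Huilier's theorem, tan(E/4) = √[tan(s/2) tan((s−a)/2) tan((s−b)/2) tan((s−c)/2)], giving spherical excess E = 0.3004 rad.
Area = E·R² = 0.3004 × (1737.4)² ≈ 906779 km².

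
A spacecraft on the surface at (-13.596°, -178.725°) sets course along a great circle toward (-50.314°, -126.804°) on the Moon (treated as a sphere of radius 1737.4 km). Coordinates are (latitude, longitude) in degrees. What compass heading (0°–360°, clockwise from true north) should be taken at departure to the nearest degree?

143°

With φ₁ = -0.2373, φ₂ = -0.8781, Δλ = 0.9062 rad, the forward-azimuth formula gives
θ = atan2( sin Δλ cos φ₂ , cos φ₁ sin φ₂ − sin φ₁ cos φ₂ cos Δλ ) = atan2(0.5027, -0.6554) = 142.51°.
So the initial bearing is 143°.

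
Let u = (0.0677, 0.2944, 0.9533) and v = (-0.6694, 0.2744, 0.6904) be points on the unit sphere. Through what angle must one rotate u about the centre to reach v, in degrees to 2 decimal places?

u·v = 0.6936; |u| = 1.0000, |v| = 1.0000.
cos θ = (u·v)/(|u||v|) = 0.6936, so θ = 46.08°.

46.08°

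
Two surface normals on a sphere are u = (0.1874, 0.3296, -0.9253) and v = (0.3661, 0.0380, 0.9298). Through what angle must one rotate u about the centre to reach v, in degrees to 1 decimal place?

u·v = -0.7792; |u| = 1.0000, |v| = 1.0000.
cos θ = (u·v)/(|u||v|) = -0.7792, so θ = 141.2°.

141.2°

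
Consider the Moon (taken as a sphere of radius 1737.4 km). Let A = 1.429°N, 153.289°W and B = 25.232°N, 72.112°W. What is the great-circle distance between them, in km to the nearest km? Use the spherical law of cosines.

2469 km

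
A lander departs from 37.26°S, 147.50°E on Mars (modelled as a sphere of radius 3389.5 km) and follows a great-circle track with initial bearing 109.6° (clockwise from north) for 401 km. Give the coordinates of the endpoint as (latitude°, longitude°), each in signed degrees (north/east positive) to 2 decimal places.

-39.25°, 155.76°

Angular distance δ = d/R = 401/3389.5 = 0.11831 rad; initial bearing θ = 1.9129 rad.
sin φ₂ = sin φ₁ cos δ + cos φ₁ sin δ cos θ = (-0.6054)(0.9930) + (0.7959)(0.1180)(-0.3355) = -0.6327, so φ₂ = -39.25°.
Δλ = atan2(sin θ sin δ cos φ₁, cos δ − sin φ₁ sin φ₂) = atan2(0.0885, 0.6099) = 8.255°.
λ₂ = 147.500° + 8.255° = 155.76°.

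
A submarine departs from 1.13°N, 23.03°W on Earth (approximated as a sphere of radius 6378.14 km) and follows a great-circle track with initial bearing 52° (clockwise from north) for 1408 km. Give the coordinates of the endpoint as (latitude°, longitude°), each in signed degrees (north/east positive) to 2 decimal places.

8.86°, -12.97°

Angular distance δ = d/R = 1408/6378.14 = 0.22075 rad; initial bearing θ = 0.9076 rad.
sin φ₂ = sin φ₁ cos δ + cos φ₁ sin δ cos θ = (0.0197)(0.9757) + (0.9998)(0.2190)(0.6157) = 0.1540, so φ₂ = 8.86°.
Δλ = atan2(sin θ sin δ cos φ₁, cos δ − sin φ₁ sin φ₂) = atan2(0.1725, 0.9727) = 10.057°.
λ₂ = -23.030° + 10.057° = -12.97°.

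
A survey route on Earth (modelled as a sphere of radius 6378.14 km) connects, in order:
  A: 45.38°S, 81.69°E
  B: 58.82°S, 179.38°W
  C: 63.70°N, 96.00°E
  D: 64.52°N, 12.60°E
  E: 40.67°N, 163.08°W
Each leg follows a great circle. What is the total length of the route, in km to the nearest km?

Leg A→B: central angle 0.9854 rad, distance 6285.2 km.
Leg B→C: central angle 2.4120 rad, distance 15384.4 km.
Leg C→D: central angle 0.5895 rad, distance 3760.2 km.
Leg D→E: central angle 1.3047 rad, distance 8321.7 km.
Total: 6285.2 + 15384.4 + 3760.2 + 8321.7 ≈ 33751 km.

33751 km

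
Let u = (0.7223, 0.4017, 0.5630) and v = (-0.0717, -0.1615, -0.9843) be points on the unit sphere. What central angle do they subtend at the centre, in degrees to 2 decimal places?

u·v = -0.6708; |u| = 1.0000, |v| = 1.0000.
cos θ = (u·v)/(|u||v|) = -0.6708, so θ = 132.13°.

132.13°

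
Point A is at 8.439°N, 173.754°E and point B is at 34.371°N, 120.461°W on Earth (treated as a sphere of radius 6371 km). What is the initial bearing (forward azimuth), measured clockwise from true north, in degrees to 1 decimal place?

55.9°

With φ₁ = 0.1473, φ₂ = 0.5999, Δλ = 1.1482 rad, the forward-azimuth formula gives
θ = atan2( sin Δλ cos φ₂ , cos φ₁ sin φ₂ − sin φ₁ cos φ₂ cos Δλ ) = atan2(0.7528, 0.5088) = 55.95°.
So the initial bearing is 55.9°.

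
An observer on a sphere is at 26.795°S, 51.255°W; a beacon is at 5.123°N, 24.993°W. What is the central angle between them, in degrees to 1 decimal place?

40.8°

With latitudes φ₁ = -26.795°, φ₂ = 5.123° and longitude difference Δλ = 26.262°:
Haversine: a = sin²(Δφ/2) + cos φ₁ cos φ₂ sin²(Δλ/2) = 0.0756 + (0.8926)(0.9960)(0.0516) = 0.12148.
Central angle c = 2·arcsin(√a) = 0.71203 rad.
So the angular separation is 40.8°.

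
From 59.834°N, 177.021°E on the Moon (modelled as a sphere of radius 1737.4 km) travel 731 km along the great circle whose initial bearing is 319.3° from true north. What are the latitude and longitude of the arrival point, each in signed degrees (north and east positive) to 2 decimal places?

70.87°, 122.66°

Angular distance δ = d/R = 731/1737.4 = 0.42074 rad; initial bearing θ = 5.5728 rad.
sin φ₂ = sin φ₁ cos δ + cos φ₁ sin δ cos θ = (0.8646)(0.9128) + (0.5025)(0.4084)(0.7581) = 0.9448, so φ₂ = 70.87°.
Δλ = atan2(sin θ sin δ cos φ₁, cos δ − sin φ₁ sin φ₂) = atan2(-0.1338, 0.0960) = -54.360°.
λ₂ = 177.021° − 54.360° = 122.66°.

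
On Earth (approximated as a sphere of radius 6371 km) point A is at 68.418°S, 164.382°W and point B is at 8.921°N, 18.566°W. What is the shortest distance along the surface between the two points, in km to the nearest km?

12944 km

Let φ₁ = -1.1941 rad, φ₂ = 0.1557 rad, and Δλ = 2.5450 rad.
cos c = sin φ₁ sin φ₂ + cos φ₁ cos φ₂ cos Δλ = (-0.9299)(0.1551) + (0.3678)(0.9879)(-0.8272) = -0.44480,
so c = arccos(-0.44480) = 2.03175 rad.
Distance = R·c = 6371 × 2.0318 ≈ 12944 km.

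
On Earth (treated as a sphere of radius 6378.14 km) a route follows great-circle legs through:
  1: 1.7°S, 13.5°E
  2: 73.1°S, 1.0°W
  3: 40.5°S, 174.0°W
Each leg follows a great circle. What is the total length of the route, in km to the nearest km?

15391 km

Leg 1→2: central angle 1.2559 rad, distance 8010.4 km.
Leg 2→3: central angle 1.1571 rad, distance 7380.1 km.
Total: 8010.4 + 7380.1 ≈ 15391 km.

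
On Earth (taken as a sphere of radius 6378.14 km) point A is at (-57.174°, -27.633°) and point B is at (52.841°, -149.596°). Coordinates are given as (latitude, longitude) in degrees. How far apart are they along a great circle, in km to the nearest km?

In radians: φ₁ = -0.9979, φ₂ = 0.9222, Δλ = -121.963° = -2.1287 rad.
cos c = sin φ₁ sin φ₂ + cos φ₁ cos φ₂ cos Δλ = (-0.8403)(0.7970) + (0.5421)(0.6040)(-0.5294) = -0.84304,
so c = arccos(-0.84304) = 2.57371 rad.
Distance = R·c = 6378.14 × 2.5737 ≈ 16415 km.

16415 km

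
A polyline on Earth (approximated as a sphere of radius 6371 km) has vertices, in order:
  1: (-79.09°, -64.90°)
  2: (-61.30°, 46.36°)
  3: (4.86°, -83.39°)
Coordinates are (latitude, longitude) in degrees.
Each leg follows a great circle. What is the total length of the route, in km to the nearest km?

Leg 1→2: central angle 0.5947 rad, distance 3788.6 km.
Leg 2→3: central angle 1.9609 rad, distance 12492.9 km.
Total: 3788.6 + 12492.9 ≈ 16282 km.

16282 km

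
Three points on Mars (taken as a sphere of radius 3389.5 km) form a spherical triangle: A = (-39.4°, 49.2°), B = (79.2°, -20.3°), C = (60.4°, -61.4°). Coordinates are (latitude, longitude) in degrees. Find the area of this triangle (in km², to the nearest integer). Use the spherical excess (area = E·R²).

8912238 km²

Side lengths (central angles): a = 0.3928, b = 2.3270, c = 2.1807 rad; semiperimeter s = 2.4503.
By l'Huilier's theorem, tan(E/4) = √[tan(s/2) tan((s−a)/2) tan((s−b)/2) tan((s−c)/2)], giving spherical excess E = 0.7757 rad.
Area = E·R² = 0.7757 × (3389.5)² ≈ 8912238 km².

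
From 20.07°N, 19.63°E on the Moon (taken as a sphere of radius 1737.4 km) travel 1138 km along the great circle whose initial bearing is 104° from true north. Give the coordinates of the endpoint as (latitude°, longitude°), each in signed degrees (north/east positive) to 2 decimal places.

7.69°, 56.24°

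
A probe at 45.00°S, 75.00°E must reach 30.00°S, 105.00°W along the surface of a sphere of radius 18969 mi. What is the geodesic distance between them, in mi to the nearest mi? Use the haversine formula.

In radians: φ₁ = -0.7854, φ₂ = -0.5236, Δλ = -180.000° = -3.1416 rad.
Haversine: a = sin²(Δφ/2) + cos φ₁ cos φ₂ sin²(Δλ/2) = 0.0170 + (0.7071)(0.8660)(1.0000) = 0.62941.
Central angle c = 2·arcsin(√a) = 1.83260 rad.
Distance = R·c = 18969 × 1.8326 ≈ 34763 mi.

34763 mi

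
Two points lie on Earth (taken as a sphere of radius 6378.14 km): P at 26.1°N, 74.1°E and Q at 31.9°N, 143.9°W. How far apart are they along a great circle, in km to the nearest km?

12424 km

In radians: φ₁ = 0.4555, φ₂ = 0.5568, Δλ = 142.000° = 2.4784 rad.
cos c = sin φ₁ sin φ₂ + cos φ₁ cos φ₂ cos Δλ = (0.4399)(0.5284) + (0.8980)(0.8490)(-0.7880) = -0.36830,
so c = arccos(-0.36830) = 1.94797 rad.
Distance = R·c = 6378.14 × 1.9480 ≈ 12424 km.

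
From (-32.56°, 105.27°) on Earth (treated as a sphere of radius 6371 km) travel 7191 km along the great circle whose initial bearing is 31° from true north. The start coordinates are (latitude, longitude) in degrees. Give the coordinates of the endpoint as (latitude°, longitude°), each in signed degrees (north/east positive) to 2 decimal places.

25.01°, 136.18°

Angular distance δ = d/R = 7191/6371 = 1.12871 rad; initial bearing θ = 0.5411 rad.
sin φ₂ = sin φ₁ cos δ + cos φ₁ sin δ cos θ = (-0.5382)(0.4278) + (0.8428)(0.9039)(0.8572) = 0.4227, so φ₂ = 25.01°.
Δλ = atan2(sin θ sin δ cos φ₁, cos δ − sin φ₁ sin φ₂) = atan2(0.3924, 0.6553) = 30.909°.
λ₂ = 105.270° + 30.909° = 136.18°.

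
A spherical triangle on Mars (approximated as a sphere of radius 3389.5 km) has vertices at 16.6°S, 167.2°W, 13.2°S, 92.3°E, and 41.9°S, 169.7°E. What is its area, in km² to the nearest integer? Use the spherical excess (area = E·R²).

Side lengths (central angles): a = 1.2550, b = 0.5607, c = 1.6758 rad; semiperimeter s = 1.7457.
By l'Huilier's theorem, tan(E/4) = √[tan(s/2) tan((s−a)/2) tan((s−b)/2) tan((s−c)/2)], giving spherical excess E = 0.3347 rad.
Area = E·R² = 0.3347 × (3389.5)² ≈ 3844787 km².

3844787 km²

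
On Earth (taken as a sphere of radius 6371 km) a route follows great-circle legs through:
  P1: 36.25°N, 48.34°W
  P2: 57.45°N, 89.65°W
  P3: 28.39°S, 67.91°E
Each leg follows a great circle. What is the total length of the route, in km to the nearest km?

Leg P1→P2: central angle 0.6017 rad, distance 3833.7 km.
Leg P2→P3: central angle 2.5649 rad, distance 16341.0 km.
Total: 3833.7 + 16341.0 ≈ 20175 km.

20175 km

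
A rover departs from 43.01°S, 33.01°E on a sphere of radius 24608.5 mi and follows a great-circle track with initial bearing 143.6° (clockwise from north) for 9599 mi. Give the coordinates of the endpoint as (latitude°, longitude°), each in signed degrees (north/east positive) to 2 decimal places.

-58.73°, 58.77°

Angular distance δ = d/R = 9599/24608.5 = 0.39007 rad; initial bearing θ = 2.5063 rad.
sin φ₂ = sin φ₁ cos δ + cos φ₁ sin δ cos θ = (-0.6821)(0.9249) + (0.7312)(0.3803)(-0.8049) = -0.8547, so φ₂ = -58.73°.
Δλ = atan2(sin θ sin δ cos φ₁, cos δ − sin φ₁ sin φ₂) = atan2(0.1650, 0.3419) = 25.764°.
λ₂ = 33.010° + 25.764° = 58.77°.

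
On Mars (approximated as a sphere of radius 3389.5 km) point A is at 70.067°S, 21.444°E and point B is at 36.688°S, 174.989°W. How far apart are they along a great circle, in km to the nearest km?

In radians: φ₁ = -1.2229, φ₂ = -0.6403, Δλ = 163.567° = 2.8548 rad.
cos c = sin φ₁ sin φ₂ + cos φ₁ cos φ₂ cos Δλ = (-0.9401)(-0.5975) + (0.3409)(0.8019)(-0.9592) = 0.29945,
so c = arccos(0.29945) = 1.26668 rad.
Distance = R·c = 3389.5 × 1.2667 ≈ 4293 km.

4293 km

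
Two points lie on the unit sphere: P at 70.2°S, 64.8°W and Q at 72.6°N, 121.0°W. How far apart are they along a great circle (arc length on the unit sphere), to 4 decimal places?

2.5708

In radians: φ₁ = -1.2252, φ₂ = 1.2671, Δλ = -56.200° = -0.9809 rad.
cos c = sin φ₁ sin φ₂ + cos φ₁ cos φ₂ cos Δλ = (-0.9409)(0.9542) + (0.3387)(0.2990)(0.5563) = -0.84148,
so c = arccos(-0.84148) = 2.57080 rad.
On the unit sphere the arc length equals the central angle: 2.5708.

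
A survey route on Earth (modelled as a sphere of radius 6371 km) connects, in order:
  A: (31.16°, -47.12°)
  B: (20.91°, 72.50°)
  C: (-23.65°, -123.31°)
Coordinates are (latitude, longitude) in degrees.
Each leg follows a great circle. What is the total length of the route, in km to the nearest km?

29719 km

Leg A→B: central angle 1.7828 rad, distance 11358.2 km.
Leg B→C: central angle 2.8820 rad, distance 18361.0 km.
Total: 11358.2 + 18361.0 ≈ 29719 km.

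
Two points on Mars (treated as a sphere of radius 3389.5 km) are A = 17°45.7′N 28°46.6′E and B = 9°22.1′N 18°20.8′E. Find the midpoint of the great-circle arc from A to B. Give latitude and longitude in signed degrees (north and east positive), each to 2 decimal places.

The central angle between A and B is δ = 0.2296 rad.
With f = 0.5, the slerp weights are sin((1−f)δ)/sin δ = 0.5033 and sin(fδ)/sin δ = 0.5033.
Weighted sum of the unit vectors: (0.5033)·(0.8347,0.4585,0.3051) + (0.5033)·(0.9365,0.3106,0.1628) = (0.8915, 0.3871, 0.2355).
Converting back: φ = atan2(z, √(x²+y²)) = 13.62°, λ = atan2(y, x) = 23.47°.

13.62°, 23.47°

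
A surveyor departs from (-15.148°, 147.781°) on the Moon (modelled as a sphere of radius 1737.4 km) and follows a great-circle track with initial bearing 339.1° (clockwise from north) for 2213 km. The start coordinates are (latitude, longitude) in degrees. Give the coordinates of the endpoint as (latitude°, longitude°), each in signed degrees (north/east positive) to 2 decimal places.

51.79°, 114.31°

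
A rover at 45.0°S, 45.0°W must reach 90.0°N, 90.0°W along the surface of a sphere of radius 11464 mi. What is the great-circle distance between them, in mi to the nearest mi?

27011 mi

In radians: φ₁ = -0.7854, φ₂ = 1.5708, Δλ = -45.000° = -0.7854 rad.
Haversine: a = sin²(Δφ/2) + cos φ₁ cos φ₂ sin²(Δλ/2) = 0.8536 + (0.7071)(0.0000)(0.1464) = 0.85355.
Central angle c = 2·arcsin(√a) = 2.35619 rad.
Distance = R·c = 11464 × 2.3562 ≈ 27011 mi.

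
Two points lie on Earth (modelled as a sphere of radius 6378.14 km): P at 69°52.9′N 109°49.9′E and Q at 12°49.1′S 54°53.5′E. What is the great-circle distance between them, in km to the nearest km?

Let φ₁ = 1.2197 rad, φ₂ = -0.2237 rad, and Δλ = -0.9589 rad.
cos c = sin φ₁ sin φ₂ + cos φ₁ cos φ₂ cos Δλ = (0.9390)(-0.2219) + (0.3440)(0.9751)(0.5744) = -0.01567,
so c = arccos(-0.01567) = 1.58646 rad.
Distance = R·c = 6378.14 × 1.5865 ≈ 10119 km.

10119 km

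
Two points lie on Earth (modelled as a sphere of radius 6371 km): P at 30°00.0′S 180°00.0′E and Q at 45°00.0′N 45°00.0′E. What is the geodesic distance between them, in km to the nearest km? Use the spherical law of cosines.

Let φ₁ = -0.5236 rad, φ₂ = 0.7854 rad, and Δλ = -2.3562 rad.
cos c = sin φ₁ sin φ₂ + cos φ₁ cos φ₂ cos Δλ = (-0.5000)(0.7071) + (0.8660)(0.7071)(-0.7071) = -0.78657,
so c = arccos(-0.78657) = 2.47602 rad.
Distance = R·c = 6371 × 2.4760 ≈ 15775 km.

15775 km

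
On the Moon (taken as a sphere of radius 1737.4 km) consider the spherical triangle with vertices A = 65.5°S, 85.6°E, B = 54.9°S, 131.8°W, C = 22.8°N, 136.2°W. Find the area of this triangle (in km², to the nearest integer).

Side lengths (central angles): a = 1.3577, b = 2.2622, c = 0.9824 rad; semiperimeter s = 2.3011.
By l'Huilier's theorem, tan(E/4) = √[tan(s/2) tan((s−a)/2) tan((s−b)/2) tan((s−c)/2)], giving spherical excess E = 0.5221 rad.
Area = E·R² = 0.5221 × (1737.4)² ≈ 1576072 km².

1576072 km²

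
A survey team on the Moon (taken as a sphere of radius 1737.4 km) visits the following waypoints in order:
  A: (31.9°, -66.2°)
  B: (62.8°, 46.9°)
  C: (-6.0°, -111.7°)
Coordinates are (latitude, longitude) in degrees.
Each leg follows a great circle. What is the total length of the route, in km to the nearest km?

5839 km

Leg A→B: central angle 1.2474 rad, distance 2167.3 km.
Leg B→C: central angle 2.1132 rad, distance 3671.5 km.
Total: 2167.3 + 3671.5 ≈ 5839 km.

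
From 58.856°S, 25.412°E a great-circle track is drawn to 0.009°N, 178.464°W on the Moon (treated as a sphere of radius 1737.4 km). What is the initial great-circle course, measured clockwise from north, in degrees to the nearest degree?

With φ₁ = -1.0272, φ₂ = 0.0002, Δλ = 2.7249 rad, the forward-azimuth formula gives
θ = atan2( sin Δλ cos φ₂ , cos φ₁ sin φ₂ − sin φ₁ cos φ₂ cos Δλ ) = atan2(0.4048, -0.7825) = 152.65°.
So the initial bearing is 153°.

153°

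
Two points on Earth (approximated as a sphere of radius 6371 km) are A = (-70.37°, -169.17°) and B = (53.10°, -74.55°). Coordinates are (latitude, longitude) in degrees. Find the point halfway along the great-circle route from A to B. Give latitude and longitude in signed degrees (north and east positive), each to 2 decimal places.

-12.09°, -104.84°

Central angle δ = 2.4488 rad. Interpolating on the sphere with fraction f = 0.5:
P = [sin((1−f)δ)·A + sin(fδ)·B] / sin δ = 1.4727·A + 1.4727·B in Cartesian coordinates,
giving P = (-0.2504, -0.9452, -0.2094), i.e. latitude -12.09°, longitude -104.84°.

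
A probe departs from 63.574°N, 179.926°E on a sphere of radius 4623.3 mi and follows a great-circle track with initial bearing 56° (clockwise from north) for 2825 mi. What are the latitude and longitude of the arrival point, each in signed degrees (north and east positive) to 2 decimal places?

61.19°, -99.30°

Angular distance δ = d/R = 2825/4623.3 = 0.61104 rad; initial bearing θ = 0.9774 rad.
sin φ₂ = sin φ₁ cos δ + cos φ₁ sin δ cos θ = (0.8955)(0.8191) + (0.4450)(0.5737)(0.5592) = 0.8762, so φ₂ = 61.19°.
Δλ = atan2(sin θ sin δ cos φ₁, cos δ − sin φ₁ sin φ₂) = atan2(0.2117, 0.0344) = 80.779°.
λ₂ = 179.926° + 80.779° = 260.70° → -99.30° after wrapping to (−180°, 180°].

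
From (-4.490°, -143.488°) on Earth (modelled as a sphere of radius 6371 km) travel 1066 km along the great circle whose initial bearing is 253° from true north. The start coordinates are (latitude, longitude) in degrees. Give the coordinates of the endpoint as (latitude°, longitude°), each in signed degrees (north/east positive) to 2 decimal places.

-7.22°, -152.73°

Angular distance δ = d/R = 1066/6371 = 0.16732 rad; initial bearing θ = 4.4157 rad.
sin φ₂ = sin φ₁ cos δ + cos φ₁ sin δ cos θ = (-0.0783)(0.9860) + (0.9969)(0.1665)(-0.2924) = -0.1257, so φ₂ = -7.22°.
Δλ = atan2(sin θ sin δ cos φ₁, cos δ − sin φ₁ sin φ₂) = atan2(-0.1588, 0.9762) = -9.238°.
λ₂ = -143.488° − 9.238° = -152.73°.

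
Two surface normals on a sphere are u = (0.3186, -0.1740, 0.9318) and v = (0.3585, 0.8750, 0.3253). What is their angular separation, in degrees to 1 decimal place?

74.6°

u·v = 0.2651; |u| = 1.0000, |v| = 1.0000.
cos θ = (u·v)/(|u||v|) = 0.2651, so θ = 74.6°.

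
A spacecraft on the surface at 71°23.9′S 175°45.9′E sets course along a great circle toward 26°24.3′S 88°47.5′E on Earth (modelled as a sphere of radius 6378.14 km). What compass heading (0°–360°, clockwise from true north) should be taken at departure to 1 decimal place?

263.8°

With φ₁ = -1.2461, φ₂ = -0.4609, Δλ = -1.5180 rad, the forward-azimuth formula gives
θ = atan2( sin Δλ cos φ₂ , cos φ₁ sin φ₂ − sin φ₁ cos φ₂ cos Δλ ) = atan2(-0.8944, -0.0970) = -96.19°.
Adding 360° brings this into [0°, 360°): 263.8°.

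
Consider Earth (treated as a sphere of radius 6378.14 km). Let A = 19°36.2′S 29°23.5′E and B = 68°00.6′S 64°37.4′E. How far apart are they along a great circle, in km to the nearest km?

5921 km

In radians: φ₁ = -0.3421, φ₂ = -1.1870, Δλ = 35.232° = 0.6149 rad.
cos c = sin φ₁ sin φ₂ + cos φ₁ cos φ₂ cos Δλ = (-0.3355)(-0.9272) + (0.9420)(0.3744)(0.8168) = 0.59923,
so c = arccos(0.59923) = 0.92826 rad.
Distance = R·c = 6378.14 × 0.9283 ≈ 5921 km.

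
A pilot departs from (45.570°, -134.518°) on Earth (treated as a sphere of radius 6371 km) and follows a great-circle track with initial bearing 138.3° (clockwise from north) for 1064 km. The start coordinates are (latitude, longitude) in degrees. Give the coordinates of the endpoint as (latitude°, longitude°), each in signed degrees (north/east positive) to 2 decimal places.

38.12°, -126.44°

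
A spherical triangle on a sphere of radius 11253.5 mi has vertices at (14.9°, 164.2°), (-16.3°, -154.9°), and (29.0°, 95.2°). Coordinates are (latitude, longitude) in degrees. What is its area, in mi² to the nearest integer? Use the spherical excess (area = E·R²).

20102016 mi²

Side lengths (central angles): a = 2.0062, b = 1.1290, c = 0.8906 rad; semiperimeter s = 2.0129.
By l'Huilier's theorem, tan(E/4) = √[tan(s/2) tan((s−a)/2) tan((s−b)/2) tan((s−c)/2)], giving spherical excess E = 0.1587 rad.
Area = E·R² = 0.1587 × (11253.5)² ≈ 20102016 mi².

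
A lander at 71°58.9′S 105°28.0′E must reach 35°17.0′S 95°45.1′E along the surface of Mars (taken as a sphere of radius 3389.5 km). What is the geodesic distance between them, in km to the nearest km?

Let φ₁ = -1.2563 rad, φ₂ = -0.6158 rad, and Δλ = -0.1696 rad.
cos c = sin φ₁ sin φ₂ + cos φ₁ cos φ₂ cos Δλ = (-0.9510)(-0.5776) + (0.3093)(0.8163)(0.9857) = 0.79817,
so c = arccos(0.79817) = 0.64654 rad.
Distance = R·c = 3389.5 × 0.6465 ≈ 2191 km.

2191 km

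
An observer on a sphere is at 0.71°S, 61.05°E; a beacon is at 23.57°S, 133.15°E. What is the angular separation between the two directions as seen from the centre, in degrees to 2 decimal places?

With latitudes φ₁ = -0.710°, φ₂ = -23.570° and longitude difference Δλ = 72.100°:
cos c = sin φ₁ sin φ₂ + cos φ₁ cos φ₂ cos Δλ = (-0.0124)(-0.3999) + (0.9999)(0.9166)(0.3074) = 0.28665,
so c = arccos(0.28665) = 1.28007 rad.
So the angular separation is 73.34°.

73.34°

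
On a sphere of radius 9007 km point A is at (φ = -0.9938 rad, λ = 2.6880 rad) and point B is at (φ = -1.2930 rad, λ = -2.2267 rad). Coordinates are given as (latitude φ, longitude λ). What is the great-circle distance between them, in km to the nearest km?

In radians: φ₁ = -0.9938, φ₂ = -1.2930, Δλ = 78.408° = 1.3685 rad.
Haversine: a = sin²(Δφ/2) + cos φ₁ cos φ₂ sin²(Δλ/2) = 0.0222 + (0.5455)(0.2742)(0.3995) = 0.08198.
Central angle c = 2·arcsin(√a) = 0.58078 rad.
Distance = R·c = 9007 × 0.5808 ≈ 5231 km.

5231 km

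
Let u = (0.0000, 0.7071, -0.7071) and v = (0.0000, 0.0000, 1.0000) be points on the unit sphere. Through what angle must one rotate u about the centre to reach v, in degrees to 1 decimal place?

u·v = -0.7071; |u| = 1.0000, |v| = 1.0000.
cos θ = (u·v)/(|u||v|) = -0.7071, so θ = 135.0°.

135.0°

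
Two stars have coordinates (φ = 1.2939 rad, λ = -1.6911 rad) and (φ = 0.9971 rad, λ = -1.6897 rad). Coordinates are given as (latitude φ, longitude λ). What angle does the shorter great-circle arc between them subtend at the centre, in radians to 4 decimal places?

0.2968 rad

In radians: φ₁ = 1.2939, φ₂ = 0.9971, Δλ = 0.080° = 0.0014 rad.
cos c = sin φ₁ sin φ₂ + cos φ₁ cos φ₂ cos Δλ = (0.9619)(0.8399) + (0.2734)(0.5427)(1.0000) = 0.95628,
so c = arccos(0.95628) = 0.29680 rad.
So the angular separation is 0.2968 rad.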